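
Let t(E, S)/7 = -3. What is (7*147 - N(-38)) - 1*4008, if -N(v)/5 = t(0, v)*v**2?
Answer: -154599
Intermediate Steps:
t(E, S) = -21 (t(E, S) = 7*(-3) = -21)
N(v) = 105*v**2 (N(v) = -(-105)*v**2 = 105*v**2)
(7*147 - N(-38)) - 1*4008 = (7*147 - 105*(-38)**2) - 1*4008 = (1029 - 105*1444) - 4008 = (1029 - 1*151620) - 4008 = (1029 - 151620) - 4008 = -150591 - 4008 = -154599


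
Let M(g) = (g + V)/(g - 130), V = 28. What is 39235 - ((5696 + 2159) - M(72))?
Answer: 909970/29 ≈ 31378.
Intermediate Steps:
M(g) = (28 + g)/(-130 + g) (M(g) = (g + 28)/(g - 130) = (28 + g)/(-130 + g))
39235 - ((5696 + 2159) - M(72)) = 39235 - ((5696 + 2159) - (28 + 72)/(-130 + 72)) = 39235 - (7855 - 100/(-58)) = 39235 - (7855 - (-1)*100/58) = 39235 - (7855 - 1*(-50/29)) = 39235 - (7855 + 50/29) = 39235 - 1*227845/29 = 39235 - 227845/29 = 909970/29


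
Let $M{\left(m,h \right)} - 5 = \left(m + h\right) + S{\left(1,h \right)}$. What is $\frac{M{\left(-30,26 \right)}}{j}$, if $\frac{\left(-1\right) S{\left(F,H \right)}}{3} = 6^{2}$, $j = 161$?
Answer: $- \frac{107}{161} \approx -0.6646$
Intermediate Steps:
$S{\left(F,H \right)} = -108$ ($S{\left(F,H \right)} = - 3 \cdot 6^{2} = \left(-3\right) 36 = -108$)
$M{\left(m,h \right)} = -103 + h + m$ ($M{\left(m,h \right)} = 5 - \left(108 - h - m\right) = 5 + \left(-108 + h + m\right) = -103 + h + m$)
$\frac{M{\left(-30,26 \right)}}{j} = \frac{-103 + 26 - 30}{161} = \left(-107\right) \frac{1}{161} = - \frac{107}{161}$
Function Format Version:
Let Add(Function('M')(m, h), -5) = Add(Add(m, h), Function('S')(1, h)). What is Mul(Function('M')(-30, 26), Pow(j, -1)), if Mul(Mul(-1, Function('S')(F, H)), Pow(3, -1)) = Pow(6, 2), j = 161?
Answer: Rational(-107, 161) ≈ -0.66460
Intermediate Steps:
Function('S')(F, H) = -108 (Function('S')(F, H) = Mul(-3, Pow(6, 2)) = Mul(-3, 36) = -108)
Function('M')(m, h) = Add(-103, h, m) (Function('M')(m, h) = Add(5, Add(Add(m, h), -108)) = Add(5, Add(Add(h, m), -108)) = Add(5, Add(-108, h, m)) = Add(-103, h, m))
Mul(Function('M')(-30, 26), Pow(j, -1)) = Mul(Add(-103, 26, -30), Pow(161, -1)) = Mul(-107, Rational(1, 161)) = Rational(-107, 161)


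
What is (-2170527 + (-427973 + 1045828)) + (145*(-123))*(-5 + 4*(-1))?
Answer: -1392157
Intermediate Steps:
(-2170527 + (-427973 + 1045828)) + (145*(-123))*(-5 + 4*(-1)) = (-2170527 + 617855) - 17835*(-5 - 4) = -1552672 - 17835*(-9) = -1552672 + 160515 = -1392157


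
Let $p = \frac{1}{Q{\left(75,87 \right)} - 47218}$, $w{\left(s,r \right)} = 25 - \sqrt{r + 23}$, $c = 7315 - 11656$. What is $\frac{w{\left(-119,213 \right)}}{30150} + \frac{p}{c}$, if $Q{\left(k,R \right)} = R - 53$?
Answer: $\frac{11379275}{13723324848} - \frac{\sqrt{59}}{15075} \approx 0.00031966$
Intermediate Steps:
$Q{\left(k,R \right)} = -53 + R$ ($Q{\left(k,R \right)} = R - 53 = -53 + R$)
$c = -4341$ ($c = 7315 - 11656 = -4341$)
$w{\left(s,r \right)} = 25 - \sqrt{23 + r}$
$p = - \frac{1}{47184}$ ($p = \frac{1}{\left(-53 + 87\right) - 47218} = \frac{1}{34 - 47218} = \frac{1}{-47184} = - \frac{1}{47184} \approx -2.1194 \cdot 10^{-5}$)
$\frac{w{\left(-119,213 \right)}}{30150} + \frac{p}{c} = \frac{25 - \sqrt{23 + 213}}{30150} - \frac{1}{47184 \left(-4341\right)} = \left(25 - \sqrt{236}\right) \frac{1}{30150} - - \frac{1}{204825744} = \left(25 - 2 \sqrt{59}\right) \frac{1}{30150} + \frac{1}{204825744} = \left(\frac{1}{1206} - \frac{\sqrt{59}}{15075}\right) + \frac{1}{204825744} = \frac{11379275}{13723324848} - \frac{\sqrt{59}}{15075}$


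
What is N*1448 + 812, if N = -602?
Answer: -870884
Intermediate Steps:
N*1448 + 812 = -602*1448 + 812 = -871696 + 812 = -870884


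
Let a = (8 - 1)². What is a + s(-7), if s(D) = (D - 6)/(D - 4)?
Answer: 552/11 ≈ 50.182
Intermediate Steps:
s(D) = (-6 + D)/(-4 + D)
a = 49 (a = 7² = 49)
a + s(-7) = 49 + (-6 - 7)/(-4 - 7) = 49 - 13/(-11) = 49 - 1/11*(-13) = 49 + 13/11 = 552/11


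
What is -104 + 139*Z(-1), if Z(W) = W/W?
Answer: 35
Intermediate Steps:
Z(W) = 1
-104 + 139*Z(-1) = -104 + 139*1 = -104 + 139 = 35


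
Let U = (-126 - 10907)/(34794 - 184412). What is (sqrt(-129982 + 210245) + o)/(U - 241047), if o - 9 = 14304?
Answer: -2141482434/36064959013 - 149618*sqrt(80263)/36064959013 ≈ -0.060554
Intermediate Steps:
o = 14313 (o = 9 + 14304 = 14313)
U = 11033/149618 (U = -11033/(-149618) = -11033*(-1/149618) = 11033/149618 ≈ 0.073741)
(sqrt(-129982 + 210245) + o)/(U - 241047) = (sqrt(-129982 + 210245) + 14313)/(11033/149618 - 241047) = (sqrt(80263) + 14313)/(-36064959013/149618) = (14313 + sqrt(80263))*(-149618/36064959013) = -2141482434/36064959013 - 149618*sqrt(80263)/36064959013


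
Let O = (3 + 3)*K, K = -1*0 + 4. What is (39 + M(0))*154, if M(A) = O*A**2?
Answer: 6006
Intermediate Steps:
K = 4 (K = 0 + 4 = 4)
O = 24 (O = (3 + 3)*4 = 6*4 = 24)
M(A) = 24*A**2
(39 + M(0))*154 = (39 + 24*0**2)*154 = (39 + 24*0)*154 = (39 + 0)*154 = 39*154 = 6006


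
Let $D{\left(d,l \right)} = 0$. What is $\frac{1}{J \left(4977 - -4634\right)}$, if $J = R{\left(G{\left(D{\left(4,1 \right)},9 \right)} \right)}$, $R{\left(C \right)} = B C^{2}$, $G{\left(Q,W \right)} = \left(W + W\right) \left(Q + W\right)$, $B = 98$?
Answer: $\frac{1}{24718646232} \approx 4.0455 \cdot 10^{-11}$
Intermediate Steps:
$G{\left(Q,W \right)} = 2 W \left(Q + W\right)$
$R{\left(C \right)} = 98 C^{2}$
$J = 2571912$ ($J = 98 \left(2 \cdot 9 \left(0 + 9\right)\right)^{2} = 98 \left(2 \cdot 9 \cdot 9\right)^{2} = 98 \cdot 162^{2} = 98 \cdot 26244 = 2571912$)
$\frac{1}{J \left(4977 - -4634\right)} = \frac{1}{2571912 \left(4977 - -4634\right)} = \frac{1}{2571912 \left(4977 + 4634\right)} = \frac{1}{2571912 \cdot 9611} = \frac{1}{2571912} \cdot \frac{1}{9611} = \frac{1}{24718646232}$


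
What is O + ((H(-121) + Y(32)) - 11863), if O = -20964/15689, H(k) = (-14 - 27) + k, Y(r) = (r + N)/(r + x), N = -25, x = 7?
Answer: -7358456548/611871 ≈ -12026.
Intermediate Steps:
Y(r) = (-25 + r)/(7 + r) (Y(r) = (r - 25)/(r + 7) = (-25 + r)/(7 + r))
H(k) = -41 + k
O = -20964/15689 (O = -20964*1/15689 = -20964/15689 ≈ -1.3362)
O + ((H(-121) + Y(32)) - 11863) = -20964/15689 + (((-41 - 121) + (-25 + 32)/(7 + 32)) - 11863) = -20964/15689 + ((-162 + 7/39) - 11863) = -20964/15689 + (-6311/39 - 11863) = -20964/15689 - 468968/39 = -7358456548/611871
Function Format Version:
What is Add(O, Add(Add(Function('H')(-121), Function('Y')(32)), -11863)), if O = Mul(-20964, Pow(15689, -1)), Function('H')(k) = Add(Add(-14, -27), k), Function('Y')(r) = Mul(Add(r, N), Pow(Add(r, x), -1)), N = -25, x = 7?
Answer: Rational(-7358456548, 611871) ≈ -12026.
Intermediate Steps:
Function('Y')(r) = Mul(Pow(Add(7, r), -1), Add(-25, r)) (Function('Y')(r) = Mul(Add(r, -25), Pow(Add(r, 7), -1)) = Mul(Add(-25, r), Pow(Add(7, r), -1)) = Mul(Pow(Add(7, r), -1), Add(-25, r)))
Function('H')(k) = Add(-41, k)
O = Rational(-20964, 15689) (O = Mul(-20964, Rational(1, 15689)) = Rational(-20964, 15689) ≈ -1.3362)
Add(O, Add(Add(Function('H')(-121), Function('Y')(32)), -11863)) = Add(Rational(-20964, 15689), Add(Add(Add(-41, -121), Mul(Pow(Add(7, 32), -1), Add(-25, 32))), -11863)) = Add(Rational(-20964, 15689), Add(Add(-162, Mul(Pow(39, -1), 7)), -11863)) = Add(Rational(-20964, 15689), Add(Add(-162, Mul(Rational(1, 39), 7)), -11863)) = Add(Rational(-20964, 15689), Add(Add(-162, Rational(7, 39)), -11863)) = Add(Rational(-20964, 15689), Add(Rational(-6311, 39), -11863)) = Add(Rational(-20964, 15689), Rational(-468968, 39)) = Rational(-7358456548, 611871)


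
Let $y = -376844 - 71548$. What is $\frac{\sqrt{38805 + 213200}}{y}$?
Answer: $- \frac{\sqrt{252005}}{448392} \approx -0.0011196$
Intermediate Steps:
$y = -448392$
$\frac{\sqrt{38805 + 213200}}{y} = \frac{\sqrt{38805 + 213200}}{-448392} = \sqrt{252005} \left(- \frac{1}{448392}\right) = - \frac{\sqrt{252005}}{448392}$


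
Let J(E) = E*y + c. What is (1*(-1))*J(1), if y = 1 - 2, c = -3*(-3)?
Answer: -8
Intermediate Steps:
c = 9
y = -1
J(E) = 9 - E (J(E) = E*(-1) + 9 = -E + 9 = 9 - E)
(1*(-1))*J(1) = (1*(-1))*(9 - 1*1) = -(9 - 1) = -1*8 = -8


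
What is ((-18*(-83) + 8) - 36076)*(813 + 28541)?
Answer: -1014885196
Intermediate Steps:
((-18*(-83) + 8) - 36076)*(813 + 28541) = ((1494 + 8) - 36076)*29354 = (1502 - 36076)*29354 = -34574*29354 = -1014885196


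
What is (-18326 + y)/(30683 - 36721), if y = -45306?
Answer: 31816/3019 ≈ 10.539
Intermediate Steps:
(-18326 + y)/(30683 - 36721) = (-18326 - 45306)/(30683 - 36721) = -63632/(-6038) = -63632*(-1/6038) = 31816/3019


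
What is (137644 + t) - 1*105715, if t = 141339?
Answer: 173268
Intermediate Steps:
(137644 + t) - 1*105715 = (137644 + 141339) - 1*105715 = 278983 - 105715 = 173268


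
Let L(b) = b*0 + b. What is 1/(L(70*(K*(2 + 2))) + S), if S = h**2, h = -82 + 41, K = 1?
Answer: 1/1961 ≈ 0.00050994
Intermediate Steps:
h = -41
L(b) = b (L(b) = 0 + b = b)
S = 1681 (S = (-41)**2 = 1681)
1/(L(70*(K*(2 + 2))) + S) = 1/(70*(1*(2 + 2)) + 1681) = 1/(70*(1*4) + 1681) = 1/(70*4 + 1681) = 1/(280 + 1681) = 1/1961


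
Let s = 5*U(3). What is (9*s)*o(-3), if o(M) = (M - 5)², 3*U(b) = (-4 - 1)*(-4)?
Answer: 19200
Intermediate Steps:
U(b) = 20/3 (U(b) = ((-4 - 1)*(-4))/3 = (-5*(-4))/3 = (⅓)*20 = 20/3)
o(M) = (-5 + M)²
s = 100/3 (s = 5*(20/3) = 100/3 ≈ 33.333)
(9*s)*o(-3) = (9*(100/3))*(-5 - 3)² = 300*(-8)² = 300*64 = 19200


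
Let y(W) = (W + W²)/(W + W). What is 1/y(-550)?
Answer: -2/549 ≈ -0.0036430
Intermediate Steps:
y(W) = (W + W²)/(2*W) (y(W) = (W + W²)/((2*W)) = (W + W²)*(1/(2*W)) = (W + W²)/(2*W))
1/y(-550) = 1/(½ + (½)*(-550)) = 1/(½ - 275) = 1/(-549/2) = -2/549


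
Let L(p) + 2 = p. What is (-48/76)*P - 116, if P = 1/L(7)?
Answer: -11032/95 ≈ -116.13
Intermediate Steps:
L(p) = -2 + p
P = 1/5 (P = 1/(-2 + 7) = 1/5 ≈ 0.20000)
(-48/76)*P - 116 = -48/76*(1/5) - 116 = -48*1/76*(1/5) - 116 = -12/19*1/5 - 116 = -12/95 - 116 = -11032/95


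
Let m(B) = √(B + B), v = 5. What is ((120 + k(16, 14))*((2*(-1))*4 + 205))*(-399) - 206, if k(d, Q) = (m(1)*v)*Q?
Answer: -9432566 - 5502210*√2 ≈ -1.7214e+7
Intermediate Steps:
m(B) = √2*√B (m(B) = √(2*B) = √2*√B)
k(d, Q) = 5*Q*√2 (k(d, Q) = ((√2*√1)*5)*Q = ((√2*1)*5)*Q = (√2*5)*Q = (5*√2)*Q = 5*Q*√2)
((120 + k(16, 14))*((2*(-1))*4 + 205))*(-399) - 206 = ((120 + 5*14*√2)*((2*(-1))*4 + 205))*(-399) - 206 = ((120 + 70*√2)*(-2*4 + 205))*(-399) - 206 = ((120 + 70*√2)*(-8 + 205))*(-399) - 206 = ((120 + 70*√2)*197)*(-399) - 206 = (23640 + 13790*√2)*(-399) - 206 = (-9432360 - 5502210*√2) - 206 = -9432566 - 5502210*√2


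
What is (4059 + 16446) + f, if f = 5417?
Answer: 25922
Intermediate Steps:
(4059 + 16446) + f = (4059 + 16446) + 5417 = 20505 + 5417 = 25922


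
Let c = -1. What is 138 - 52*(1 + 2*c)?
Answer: 190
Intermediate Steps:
138 - 52*(1 + 2*c) = 138 - 52*(1 + 2*(-1)) = 138 - 52*(1 - 2) = 138 - 52*(-1) = 138 + 52 = 190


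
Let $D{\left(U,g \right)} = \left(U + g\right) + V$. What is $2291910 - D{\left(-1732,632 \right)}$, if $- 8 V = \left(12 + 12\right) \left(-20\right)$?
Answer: $2292950$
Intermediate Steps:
$V = 60$ ($V = - \frac{\left(12 + 12\right) \left(-20\right)}{8} = - \frac{24 \left(-20\right)}{8} = \left(- \frac{1}{8}\right) \left(-480\right) = 60$)
$D{\left(U,g \right)} = 60 + U + g$ ($D{\left(U,g \right)} = \left(U + g\right) + 60 = 60 + U + g$)
$2291910 - D{\left(-1732,632 \right)} = 2291910 - \left(60 - 1732 + 632\right) = 2291910 - -1040 = 2291910 + 1040 = 2292950$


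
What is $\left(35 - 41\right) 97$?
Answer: $-582$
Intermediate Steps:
$\left(35 - 41\right) 97 = \left(-6\right) 97 = -582$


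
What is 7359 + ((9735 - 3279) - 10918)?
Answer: 2897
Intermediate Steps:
7359 + ((9735 - 3279) - 10918) = 7359 + (6456 - 10918) = 7359 - 4462 = 2897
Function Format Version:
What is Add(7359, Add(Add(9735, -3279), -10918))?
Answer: 2897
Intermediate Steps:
Add(7359, Add(Add(9735, -3279), -10918)) = Add(7359, Add(6456, -10918)) = Add(7359, -4462) = 2897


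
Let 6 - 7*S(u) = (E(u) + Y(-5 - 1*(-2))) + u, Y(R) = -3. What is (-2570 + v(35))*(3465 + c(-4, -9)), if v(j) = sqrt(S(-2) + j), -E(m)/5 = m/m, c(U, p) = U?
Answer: -8894770 + 10383*sqrt(203)/7 ≈ -8.8736e+6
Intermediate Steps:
E(m) = -5 (E(m) = -5*m/m = -5*1 = -5)
S(u) = 2 - u/7 (S(u) = 6/7 - ((-5 - 3) + u)/7 = 6/7 - (-8 + u)/7 = 6/7 + (8/7 - u/7) = 2 - u/7)
v(j) = sqrt(16/7 + j) (v(j) = sqrt((2 - 1/7*(-2)) + j) = sqrt((2 + 2/7) + j) = sqrt(16/7 + j))
(-2570 + v(35))*(3465 + c(-4, -9)) = (-2570 + sqrt(112 + 49*35)/7)*(3465 - 4) = (-2570 + sqrt(112 + 1715)/7)*3461 = (-2570 + sqrt(1827)/7)*3461 = (-2570 + (3*sqrt(203))/7)*3461 = (-2570 + 3*sqrt(203)/7)*3461 = -8894770 + 10383*sqrt(203)/7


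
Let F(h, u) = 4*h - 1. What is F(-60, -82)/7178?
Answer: -241/7178 ≈ -0.033575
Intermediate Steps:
F(h, u) = -1 + 4*h
F(-60, -82)/7178 = (-1 + 4*(-60))/7178 = (-1 - 240)*(1/7178) = -241*1/7178 = -241/7178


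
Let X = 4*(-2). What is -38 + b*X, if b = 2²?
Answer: -70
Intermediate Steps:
b = 4
X = -8
-38 + b*X = -38 + 4*(-8) = -38 - 32 = -70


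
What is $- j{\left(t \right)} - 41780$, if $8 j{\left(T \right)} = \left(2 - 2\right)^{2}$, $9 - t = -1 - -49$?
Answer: $-41780$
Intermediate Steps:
$t = -39$ ($t = 9 - \left(-1 - -49\right) = 9 - \left(-1 + 49\right) = 9 - 48 = -39$)
$j{\left(T \right)} = 0$ ($j{\left(T \right)} = \frac{\left(2 - 2\right)^{2}}{8} = \frac{0^{2}}{8} = \frac{1}{8} \cdot 0 = 0$)
$- j{\left(t \right)} - 41780 = \left(-1\right) 0 - 41780 = 0 - 41780 = -41780$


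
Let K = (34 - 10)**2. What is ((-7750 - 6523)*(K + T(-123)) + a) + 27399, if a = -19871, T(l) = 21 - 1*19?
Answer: -8242266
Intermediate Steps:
T(l) = 2 (T(l) = 21 - 19 = 2)
K = 576 (K = 24**2 = 576)
((-7750 - 6523)*(K + T(-123)) + a) + 27399 = ((-7750 - 6523)*(576 + 2) - 19871) + 27399 = (-14273*578 - 19871) + 27399 = (-8249794 - 19871) + 27399 = -8269665 + 27399 = -8242266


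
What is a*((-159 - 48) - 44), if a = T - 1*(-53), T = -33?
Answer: -5020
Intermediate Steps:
a = 20 (a = -33 - 1*(-53) = -33 + 53 = 20)
a*((-159 - 48) - 44) = 20*((-159 - 48) - 44) = 20*(-207 - 44) = 20*(-251) = -5020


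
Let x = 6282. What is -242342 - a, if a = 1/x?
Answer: -1522392445/6282 ≈ -2.4234e+5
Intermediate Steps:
a = 1/6282 ≈ 0.00015918
-242342 - a = -242342 - 1*1/6282 = -242342 - 1/6282 = -1522392445/6282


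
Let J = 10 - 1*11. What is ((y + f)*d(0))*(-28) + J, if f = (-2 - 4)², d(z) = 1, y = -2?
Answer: -953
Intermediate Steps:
f = 36 (f = (-6)² = 36)
J = -1 (J = 10 - 11 = -1)
((y + f)*d(0))*(-28) + J = ((-2 + 36)*1)*(-28) - 1 = (34*1)*(-28) - 1 = 34*(-28) - 1 = -952 - 1 = -953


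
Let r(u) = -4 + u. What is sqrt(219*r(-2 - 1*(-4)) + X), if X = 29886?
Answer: 6*sqrt(818) ≈ 171.60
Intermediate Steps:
sqrt(219*r(-2 - 1*(-4)) + X) = sqrt(219*(-4 + (-2 - 1*(-4))) + 29886) = sqrt(219*(-4 + (-2 + 4)) + 29886) = sqrt(219*(-4 + 2) + 29886) = sqrt(219*(-2) + 29886) = sqrt(-438 + 29886) = sqrt(29448) = 6*sqrt(818)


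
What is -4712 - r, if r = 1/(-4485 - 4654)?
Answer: -43062967/9139 ≈ -4712.0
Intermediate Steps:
r = -1/9139 (r = 1/(-9139) = -1/9139 ≈ -0.00010942)
-4712 - r = -4712 - 1*(-1/9139) = -4712 + 1/9139 = -43062967/9139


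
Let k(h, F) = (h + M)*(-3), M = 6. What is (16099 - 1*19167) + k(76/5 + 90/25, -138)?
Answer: -15712/5 ≈ -3142.4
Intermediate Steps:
k(h, F) = -18 - 3*h (k(h, F) = (h + 6)*(-3) = (6 + h)*(-3) = -18 - 3*h)
(16099 - 1*19167) + k(76/5 + 90/25, -138) = (16099 - 1*19167) + (-18 - 3*(76/5 + 90/25)) = (16099 - 19167) + (-18 - 3*(76*(⅕) + 90*(1/25))) = -3068 + (-18 - 3*(76/5 + 18/5)) = -3068 + (-18 - 3*94/5) = -3068 + (-18 - 282/5) = -3068 - 372/5 = -15712/5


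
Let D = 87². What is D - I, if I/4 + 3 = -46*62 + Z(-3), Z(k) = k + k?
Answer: 19013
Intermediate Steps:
Z(k) = 2*k
D = 7569
I = -11444 (I = -12 + 4*(-46*62 + 2*(-3)) = -12 + 4*(-2852 - 6) = -12 + 4*(-2858) = -12 - 11432 = -11444)
D - I = 7569 - 1*(-11444) = 7569 + 11444 = 19013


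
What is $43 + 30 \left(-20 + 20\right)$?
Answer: $43$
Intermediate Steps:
$43 + 30 \left(-20 + 20\right) = 43 + 30 \cdot 0 = 43 + 0 = 43$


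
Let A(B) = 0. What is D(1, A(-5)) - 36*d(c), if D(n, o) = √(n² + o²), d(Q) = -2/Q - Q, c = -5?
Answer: -967/5 ≈ -193.40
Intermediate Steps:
d(Q) = -Q - 2/Q
D(1, A(-5)) - 36*d(c) = √(1² + 0²) - 36*(-1*(-5) - 2/(-5)) = √(1 + 0) - 36*(5 - 2*(-⅕)) = √1 - 36*(5 + ⅖) = 1 - 36*27/5 = 1 - 972/5 = -967/5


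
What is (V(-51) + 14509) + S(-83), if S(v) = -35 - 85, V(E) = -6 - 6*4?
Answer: 14359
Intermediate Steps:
V(E) = -30 (V(E) = -6 - 24 = -30)
S(v) = -120
(V(-51) + 14509) + S(-83) = (-30 + 14509) - 120 = 14479 - 120 = 14359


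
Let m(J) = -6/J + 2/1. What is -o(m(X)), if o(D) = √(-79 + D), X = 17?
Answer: -I*√22355/17 ≈ -8.7951*I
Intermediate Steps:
m(J) = 2 - 6/J (m(J) = -6/J + 2*1 = -6/J + 2 = 2 - 6/J)
-o(m(X)) = -√(-79 + (2 - 6/17)) = -√(-79 + 28/17) = -√(-1315/17) = -I*√22355/17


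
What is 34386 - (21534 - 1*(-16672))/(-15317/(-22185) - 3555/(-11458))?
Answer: -56767060002/14962933 ≈ -3793.8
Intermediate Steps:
34386 - (21534 - 1*(-16672))/(-15317/(-22185) - 3555/(-11458)) = 34386 - (21534 + 16672)/(-15317*(-1/22185) - 3555*(-1/11458)) = 34386 - 38206/(901/1305 + 3555/11458) = 34386 - 38206/14962933/14952690 = 34386 - 38206*14952690/14962933 = 34386 - 1*571282474140/14962933 = 34386 - 571282474140/14962933 = -56767060002/14962933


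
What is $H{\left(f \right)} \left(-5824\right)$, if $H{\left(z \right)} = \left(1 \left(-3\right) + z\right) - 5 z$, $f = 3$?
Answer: $87360$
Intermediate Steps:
$H{\left(z \right)} = -3 - 4 z$ ($H{\left(z \right)} = \left(-3 + z\right) - 5 z = -3 - 4 z$)
$H{\left(f \right)} \left(-5824\right) = \left(-3 - 12\right) \left(-5824\right) = \left(-15\right) \left(-5824\right) = 87360$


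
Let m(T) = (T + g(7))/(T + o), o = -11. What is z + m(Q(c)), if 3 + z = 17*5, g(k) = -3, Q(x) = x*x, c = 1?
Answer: 411/5 ≈ 82.200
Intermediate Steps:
Q(x) = x**2
z = 82 (z = -3 + 17*5 = -3 + 85 = 82)
m(T) = (-3 + T)/(-11 + T) (m(T) = (T - 3)/(T - 11) = (-3 + T)/(-11 + T))
z + m(Q(c)) = 82 + (-3 + 1**2)/(-11 + 1**2) = 82 + (-3 + 1)/(-11 + 1) = 82 - 2/(-10) = 82 - 1/10*(-2) = 82 + 1/5 = 411/5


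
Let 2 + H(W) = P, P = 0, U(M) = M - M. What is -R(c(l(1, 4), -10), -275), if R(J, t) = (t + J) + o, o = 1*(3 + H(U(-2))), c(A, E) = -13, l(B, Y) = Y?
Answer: 287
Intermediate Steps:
U(M) = 0
H(W) = -2 (H(W) = -2 + 0 = -2)
o = 1 (o = 1*(3 - 2) = 1*1 = 1)
R(J, t) = 1 + J + t (R(J, t) = (t + J) + 1 = (J + t) + 1 = 1 + J + t)
-R(c(l(1, 4), -10), -275) = -(1 - 13 - 275) = -1*(-287) = 287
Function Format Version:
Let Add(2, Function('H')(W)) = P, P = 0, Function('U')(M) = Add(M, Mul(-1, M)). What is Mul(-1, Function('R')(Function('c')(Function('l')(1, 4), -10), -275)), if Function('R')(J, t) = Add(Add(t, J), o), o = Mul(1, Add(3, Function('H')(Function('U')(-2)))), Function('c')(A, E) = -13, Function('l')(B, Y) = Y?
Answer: 287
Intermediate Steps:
Function('U')(M) = 0
Function('H')(W) = -2 (Function('H')(W) = Add(-2, 0) = -2)
o = 1 (o = Mul(1, Add(3, -2)) = Mul(1, 1) = 1)
Function('R')(J, t) = Add(1, J, t) (Function('R')(J, t) = Add(Add(t, J), 1) = Add(Add(J, t), 1) = Add(1, J, t))
Mul(-1, Function('R')(Function('c')(Function('l')(1, 4), -10), -275)) = Mul(-1, Add(1, -13, -275)) = Mul(-1, -287) = 287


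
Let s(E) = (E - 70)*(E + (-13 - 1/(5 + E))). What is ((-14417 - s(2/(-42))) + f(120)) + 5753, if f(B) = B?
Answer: -434428343/45864 ≈ -9472.1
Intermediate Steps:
s(E) = (-70 + E)*(-13 + E - 1/(5 + E))
((-14417 - s(2/(-42))) + f(120)) + 5753 = ((-14417 - (4620 + (2/(-42))³ - 78*(2/(-42))² + 494*(2/(-42)))/(5 + 2/(-42))) + 120) + 5753 = ((-14417 - (4620 + (2*(-1/42))³ - 78*(2*(-1/42))² + 494*(2*(-1/42)))/(5 + 2*(-1/42))) + 120) + 5753 = ((-14417 - (4620 + (-1/21)³ - 78*(-1/21)² + 494*(-1/21))/(5 - 1/21)) + 120) + 5753 = ((-14417 - (4620 - 1/9261 - 78*1/441 - 494/21)/104/21) + 120) + 5753 = ((-14417 - 21*(4620 - 1/9261 - 26/147 - 494/21)/104) + 120) + 5753 = ((-14417 - 21*42566327/(104*9261)) + 120) + 5753 = ((-14417 - 1*42566327/45864) + 120) + 5753 = ((-14417 - 42566327/45864) + 120) + 5753 = (-703787615/45864 + 120) + 5753 = -698283935/45864 + 5753 = -434428343/45864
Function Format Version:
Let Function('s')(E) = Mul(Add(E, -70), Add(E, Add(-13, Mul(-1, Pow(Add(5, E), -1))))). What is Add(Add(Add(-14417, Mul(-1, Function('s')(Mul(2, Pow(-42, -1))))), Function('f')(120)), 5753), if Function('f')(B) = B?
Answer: Rational(-434428343, 45864) ≈ -9472.1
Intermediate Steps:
Function('s')(E) = Mul(Add(-70, E), Add(-13, E, Mul(-1, Pow(Add(5, E), -1))))
Add(Add(Add(-14417, Mul(-1, Function('s')(Mul(2, Pow(-42, -1))))), Function('f')(120)), 5753) = Add(Add(Add(-14417, Mul(-1, Mul(Pow(Add(5, Mul(2, Pow(-42, -1))), -1), Add(4620, Pow(Mul(2, Pow(-42, -1)), 3), Mul(-78, Pow(Mul(2, Pow(-42, -1)), 2)), Mul(494, Mul(2, Pow(-42, -1))))))), 120), 5753) = Add(Add(Add(-14417, Mul(-1, Mul(Pow(Add(5, Mul(2, Rational(-1, 42))), -1), Add(4620, Pow(Mul(2, Rational(-1, 42)), 3), Mul(-78, Pow(Mul(2, Rational(-1, 42)), 2)), Mul(494, Mul(2, Rational(-1, 42))))))), 120), 5753) = Add(Add(Add(-14417, Mul(-1, Mul(Pow(Add(5, Rational(-1, 21)), -1), Add(4620, Pow(Rational(-1, 21), 3), Mul(-78, Pow(Rational(-1, 21), 2)), Mul(494, Rational(-1, 21)))))), 120), 5753) = Add(Add(Add(-14417, Mul(-1, Mul(Pow(Rational(104, 21), -1), Add(4620, Rational(-1, 9261), Mul(-78, Rational(1, 441)), Rational(-494, 21))))), 120), 5753) = Add(Add(Add(-14417, Mul(-1, Mul(Rational(21, 104), Add(4620, Rational(-1, 9261), Rational(-26, 147), Rational(-494, 21))))), 120), 5753) = Add(Add(Add(-14417, Mul(-1, Mul(Rational(21, 104), Rational(42566327, 9261)))), 120), 5753) = Add(Add(Add(-14417, Mul(-1, Rational(42566327, 45864))), 120), 5753) = Add(Add(Add(-14417, Rational(-42566327, 45864)), 120), 5753) = Add(Add(Rational(-703787615, 45864), 120), 5753) = Add(Rational(-698283935, 45864), 5753) = Rational(-434428343, 45864)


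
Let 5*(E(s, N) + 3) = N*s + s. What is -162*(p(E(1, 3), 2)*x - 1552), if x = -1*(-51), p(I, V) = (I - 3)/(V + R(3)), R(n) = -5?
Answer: 1185516/5 ≈ 2.3710e+5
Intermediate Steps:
E(s, N) = -3 + s/5 + N*s/5 (E(s, N) = -3 + (N*s + s)/5 = -3 + (s + N*s)/5 = -3 + (s/5 + N*s/5) = -3 + s/5 + N*s/5)
p(I, V) = (-3 + I)/(-5 + V) (p(I, V) = (I - 3)/(V - 5) = (-3 + I)/(-5 + V))
x = 51
-162*(p(E(1, 3), 2)*x - 1552) = -162*(((-3 + (-3 + (⅕)*1 + (⅕)*3*1))/(-5 + 2))*51 - 1552) = -162*(((-3 + (-3 + ⅕ + ⅗))/(-3))*51 - 1552) = -162*(-(-3 - 11/5)/3*51 - 1552) = -162*(-⅓*(-26/5)*51 - 1552) = -162*((26/15)*51 - 1552) = -162*(442/5 - 1552) = -162*(-7318/5) = 1185516/5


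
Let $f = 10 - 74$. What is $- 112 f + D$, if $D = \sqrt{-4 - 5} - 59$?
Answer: $7109 + 3 i \approx 7109.0 + 3.0 i$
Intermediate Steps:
$f = -64$ ($f = 10 - 74 = -64$)
$D = -59 + 3 i$ ($D = \sqrt{-9} - 59 = 3 i - 59 = -59 + 3 i \approx -59.0 + 3.0 i$)
$- 112 f + D = \left(-112\right) \left(-64\right) - \left(59 - 3 i\right) = 7168 - \left(59 - 3 i\right) = 7109 + 3 i$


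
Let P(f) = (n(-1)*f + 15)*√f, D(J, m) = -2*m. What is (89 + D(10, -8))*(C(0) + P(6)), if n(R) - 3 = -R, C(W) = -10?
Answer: -1050 + 4095*√6 ≈ 8980.7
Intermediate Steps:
n(R) = 3 - R
P(f) = √f*(15 + 4*f) (P(f) = ((3 - 1*(-1))*f + 15)*√f = ((3 + 1)*f + 15)*√f = (4*f + 15)*√f = (15 + 4*f)*√f = √f*(15 + 4*f))
(89 + D(10, -8))*(C(0) + P(6)) = (89 - 2*(-8))*(-10 + √6*(15 + 4*6)) = (89 + 16)*(-10 + √6*(15 + 24)) = 105*(-10 + √6*39) = 105*(-10 + 39*√6) = -1050 + 4095*√6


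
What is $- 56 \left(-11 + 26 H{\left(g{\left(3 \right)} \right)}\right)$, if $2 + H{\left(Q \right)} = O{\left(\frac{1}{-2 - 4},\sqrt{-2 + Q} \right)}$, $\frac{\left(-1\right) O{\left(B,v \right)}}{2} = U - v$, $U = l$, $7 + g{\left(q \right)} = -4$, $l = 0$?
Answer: $3528 - 2912 i \sqrt{13} \approx 3528.0 - 10499.0 i$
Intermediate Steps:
$g{\left(q \right)} = -11$ ($g{\left(q \right)} = -7 - 4 = -11$)
$U = 0$
$O{\left(B,v \right)} = 2 v$ ($O{\left(B,v \right)} = - 2 \left(0 - v\right) = - 2 \left(- v\right) = 2 v$)
$H{\left(Q \right)} = -2 + 2 \sqrt{-2 + Q}$
$- 56 \left(-11 + 26 H{\left(g{\left(3 \right)} \right)}\right) = - 56 \left(-11 + 26 \left(-2 + 2 \sqrt{-2 - 11}\right)\right) = - 56 \left(-11 + 26 \left(-2 + 2 \sqrt{-13}\right)\right) = - 56 \left(-11 + 26 \left(-2 + 2 i \sqrt{13}\right)\right) = - 56 \left(-11 - \left(52 - 52 i \sqrt{13}\right)\right) = - 56 \left(-63 + 52 i \sqrt{13}\right) = 3528 - 2912 i \sqrt{13}$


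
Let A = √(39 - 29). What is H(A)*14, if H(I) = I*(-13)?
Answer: -182*√10 ≈ -575.53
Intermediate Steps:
A = √10 ≈ 3.1623
H(I) = -13*I
H(A)*14 = -13*√10*14 = -182*√10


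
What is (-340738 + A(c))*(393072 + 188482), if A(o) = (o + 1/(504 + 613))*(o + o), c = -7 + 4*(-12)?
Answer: -217411989105724/1117 ≈ -1.9464e+11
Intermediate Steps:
c = -55 (c = -7 - 48 = -55)
A(o) = 2*o*(1/1117 + o) (A(o) = (o + 1/1117)*(2*o) = (1/1117 + o)*(2*o) = 2*o*(1/1117 + o))
(-340738 + A(c))*(393072 + 188482) = (-340738 + (2/1117)*(-55)*(1 + 1117*(-55)))*(393072 + 188482) = (-340738 + (2/1117)*(-55)*(1 - 61435))*581554 = (-340738 + (2/1117)*(-55)*(-61434))*581554 = (-340738 + 6757740/1117)*581554 = -373846606/1117*581554 = -217411989105724/1117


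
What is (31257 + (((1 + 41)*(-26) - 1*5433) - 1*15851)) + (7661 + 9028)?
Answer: 25570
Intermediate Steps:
(31257 + (((1 + 41)*(-26) - 1*5433) - 1*15851)) + (7661 + 9028) = (31257 + ((42*(-26) - 5433) - 15851)) + 16689 = (31257 + ((-1092 - 5433) - 15851)) + 16689 = (31257 + (-6525 - 15851)) + 16689 = (31257 - 22376) + 16689 = 8881 + 16689 = 25570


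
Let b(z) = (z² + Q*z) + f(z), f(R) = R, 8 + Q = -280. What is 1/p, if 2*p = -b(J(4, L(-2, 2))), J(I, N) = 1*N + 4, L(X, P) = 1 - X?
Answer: 1/980 ≈ 0.0010204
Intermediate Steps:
Q = -288 (Q = -8 - 280 = -288)
J(I, N) = 4 + N (J(I, N) = N + 4 = 4 + N)
b(z) = z² - 287*z (b(z) = (z² - 288*z) + z = z² - 287*z)
p = 980 (p = (-(4 + (1 - 1*(-2)))*(-287 + (4 + (1 - 1*(-2)))))/2 = (-(4 + (1 + 2))*(-287 + (4 + (1 + 2))))/2 = (-(4 + 3)*(-287 + (4 + 3)))/2 = (-7*(-287 + 7))/2 = (-7*(-280))/2 = (-1*(-1960))/2 = (½)*1960 = 980)
1/p = 1/980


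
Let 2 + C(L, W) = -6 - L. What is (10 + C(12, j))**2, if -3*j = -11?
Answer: 100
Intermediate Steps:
j = 11/3 (j = -1/3*(-11) = 11/3 ≈ 3.6667)
C(L, W) = -8 - L (C(L, W) = -2 + (-6 - L) = -8 - L)
(10 + C(12, j))**2 = (10 + (-8 - 1*12))**2 = (10 + (-8 - 12))**2 = (10 - 20)**2 = (-10)**2 = 100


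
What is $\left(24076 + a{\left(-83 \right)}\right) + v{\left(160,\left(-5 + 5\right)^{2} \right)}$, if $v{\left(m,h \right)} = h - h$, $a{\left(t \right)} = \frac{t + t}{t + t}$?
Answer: $24077$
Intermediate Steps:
$a{\left(t \right)} = 1$ ($a{\left(t \right)} = \frac{2 t}{2 t} = 2 t \frac{1}{2 t} = 1$)
$v{\left(m,h \right)} = 0$
$\left(24076 + a{\left(-83 \right)}\right) + v{\left(160,\left(-5 + 5\right)^{2} \right)} = \left(24076 + 1\right) + 0 = 24077 + 0 = 24077$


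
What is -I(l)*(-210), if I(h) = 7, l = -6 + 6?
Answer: 1470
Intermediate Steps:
l = 0
-I(l)*(-210) = -1*7*(-210) = -7*(-210) = 1470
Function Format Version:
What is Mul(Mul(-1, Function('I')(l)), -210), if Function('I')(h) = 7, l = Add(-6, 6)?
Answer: 1470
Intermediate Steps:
l = 0
Mul(Mul(-1, Function('I')(l)), -210) = Mul(Mul(-1, 7), -210) = Mul(-7, -210) = 1470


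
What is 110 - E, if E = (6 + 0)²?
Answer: 74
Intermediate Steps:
E = 36 (E = 6² = 36)
110 - E = 110 - 1*36 = 110 - 36 = 74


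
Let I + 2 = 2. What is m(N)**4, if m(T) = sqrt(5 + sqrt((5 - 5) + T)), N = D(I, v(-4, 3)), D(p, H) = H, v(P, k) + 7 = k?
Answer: 21 + 20*I ≈ 21.0 + 20.0*I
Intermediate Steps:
I = 0 (I = -2 + 2 = 0)
v(P, k) = -7 + k
N = -4 (N = -7 + 3 = -4)
m(T) = sqrt(5 + sqrt(T)) (m(T) = sqrt(5 + sqrt(0 + T)) = sqrt(5 + sqrt(T)))
m(N)**4 = (sqrt(5 + sqrt(-4)))**4 = (sqrt(5 + 2*I))**4 = (5 + 2*I)**2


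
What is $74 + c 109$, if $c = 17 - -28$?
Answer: $4979$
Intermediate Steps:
$c = 45$ ($c = 17 + 28 = 45$)
$74 + c 109 = 74 + 45 \cdot 109 = 74 + 4905 = 4979$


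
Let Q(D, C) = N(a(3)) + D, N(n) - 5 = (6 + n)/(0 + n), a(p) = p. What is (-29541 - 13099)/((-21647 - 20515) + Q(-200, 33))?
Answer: 1640/1629 ≈ 1.0068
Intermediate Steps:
N(n) = 5 + (6 + n)/n (N(n) = 5 + (6 + n)/(0 + n) = 5 + (6 + n)/n)
Q(D, C) = 8 + D (Q(D, C) = (6 + 6/3) + D = (6 + 6*(⅓)) + D = (6 + 2) + D = 8 + D)
(-29541 - 13099)/((-21647 - 20515) + Q(-200, 33)) = (-29541 - 13099)/((-21647 - 20515) + (8 - 200)) = -42640/(-42162 - 192) = -42640/(-42354) = -42640*(-1/42354) = 1640/1629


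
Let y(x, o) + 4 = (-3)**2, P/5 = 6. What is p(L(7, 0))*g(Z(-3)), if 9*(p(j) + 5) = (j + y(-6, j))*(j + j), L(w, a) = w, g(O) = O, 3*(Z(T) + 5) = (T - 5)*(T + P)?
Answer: -3157/3 ≈ -1052.3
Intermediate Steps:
P = 30 (P = 5*6 = 30)
Z(T) = -5 + (-5 + T)*(30 + T)/3 (Z(T) = -5 + ((T - 5)*(T + 30))/3 = -5 + ((-5 + T)*(30 + T))/3 = -5 + (-5 + T)*(30 + T)/3)
y(x, o) = 5 (y(x, o) = -4 + (-3)**2 = -4 + 9 = 5)
p(j) = -5 + 2*j*(5 + j)/9 (p(j) = -5 + ((j + 5)*(j + j))/9 = -5 + ((5 + j)*(2*j))/9 = -5 + (2*j*(5 + j))/9 = -5 + 2*j*(5 + j)/9)
p(L(7, 0))*g(Z(-3)) = (-5 + (2/9)*7**2 + (10/9)*7)*(-55 + (1/3)*(-3)**2 + (25/3)*(-3)) = (-5 + (2/9)*49 + 70/9)*(-55 + (1/3)*9 - 25) = (-5 + 98/9 + 70/9)*(-55 + 3 - 25) = (41/3)*(-77) = -3157/3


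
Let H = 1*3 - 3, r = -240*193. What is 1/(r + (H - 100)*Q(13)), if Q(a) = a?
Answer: -1/47620 ≈ -2.1000e-5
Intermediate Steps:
r = -46320
H = 0 (H = 3 - 3 = 0)
1/(r + (H - 100)*Q(13)) = 1/(-46320 + (0 - 100)*13) = 1/(-46320 - 100*13) = 1/(-46320 - 1300) = 1/(-47620) = -1/47620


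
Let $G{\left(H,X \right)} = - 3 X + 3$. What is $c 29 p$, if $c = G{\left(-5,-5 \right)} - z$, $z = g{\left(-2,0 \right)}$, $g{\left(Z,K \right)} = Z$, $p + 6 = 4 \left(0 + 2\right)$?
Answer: $1160$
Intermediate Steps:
$G{\left(H,X \right)} = 3 - 3 X$
$p = 2$ ($p = -6 + 4 \left(0 + 2\right) = -6 + 4 \cdot 2 = -6 + 8 = 2$)
$z = -2$
$c = 20$ ($c = \left(3 - -15\right) - -2 = \left(3 + 15\right) + 2 = 18 + 2 = 20$)
$c 29 p = 20 \cdot 29 \cdot 2 = 580 \cdot 2 = 1160$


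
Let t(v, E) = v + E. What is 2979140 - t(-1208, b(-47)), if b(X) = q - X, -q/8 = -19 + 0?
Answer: 2980149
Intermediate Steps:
q = 152 (q = -8*(-19 + 0) = -8*(-19) = 152)
b(X) = 152 - X
t(v, E) = E + v
2979140 - t(-1208, b(-47)) = 2979140 - ((152 - 1*(-47)) - 1208) = 2979140 - ((152 + 47) - 1208) = 2979140 - (199 - 1208) = 2979140 - 1*(-1009) = 2979140 + 1009 = 2980149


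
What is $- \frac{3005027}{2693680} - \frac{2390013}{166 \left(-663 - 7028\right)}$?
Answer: $\frac{1300697108389}{1719518709040} \approx 0.75643$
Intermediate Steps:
$- \frac{3005027}{2693680} - \frac{2390013}{166 \left(-663 - 7028\right)} = \left(-3005027\right) \frac{1}{2693680} - \frac{2390013}{166 \left(-7691\right)} = - \frac{3005027}{2693680} - \frac{2390013}{-1276706} = - \frac{3005027}{2693680} - - \frac{2390013}{1276706} = - \frac{3005027}{2693680} + \frac{2390013}{1276706} = \frac{1300697108389}{1719518709040}$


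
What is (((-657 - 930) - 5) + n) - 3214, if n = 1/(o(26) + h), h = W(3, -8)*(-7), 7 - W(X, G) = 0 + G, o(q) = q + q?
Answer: -254719/53 ≈ -4806.0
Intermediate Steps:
o(q) = 2*q
W(X, G) = 7 - G (W(X, G) = 7 - (0 + G) = 7 - G)
h = -105 (h = (7 - 1*(-8))*(-7) = (7 + 8)*(-7) = 15*(-7) = -105)
n = -1/53 (n = 1/(2*26 - 105) = 1/(52 - 105) = 1/(-53) = -1/53 ≈ -0.018868)
(((-657 - 930) - 5) + n) - 3214 = (((-657 - 930) - 5) - 1/53) - 3214 = ((-1587 - 5) - 1/53) - 3214 = (-1592 - 1/53) - 3214 = -84377/53 - 3214 = -254719/53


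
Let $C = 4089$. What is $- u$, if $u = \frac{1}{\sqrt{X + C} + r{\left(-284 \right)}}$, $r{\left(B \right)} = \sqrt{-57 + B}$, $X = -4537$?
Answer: $\frac{i}{\sqrt{341} + 8 \sqrt{7}} \approx 0.025232 i$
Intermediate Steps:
$u = \frac{1}{i \sqrt{341} + 8 i \sqrt{7}}$ ($u = \frac{1}{\sqrt{-4537 + 4089} + \sqrt{-57 - 284}} = \frac{1}{\sqrt{-448} + \sqrt{-341}} = \frac{1}{8 i \sqrt{7} + i \sqrt{341}} = \frac{1}{i \sqrt{341} + 8 i \sqrt{7}} \approx - 0.025232 i$)
$- u = - \frac{\left(-1\right) i}{\sqrt{341} + 8 \sqrt{7}} = \frac{i}{\sqrt{341} + 8 \sqrt{7}}$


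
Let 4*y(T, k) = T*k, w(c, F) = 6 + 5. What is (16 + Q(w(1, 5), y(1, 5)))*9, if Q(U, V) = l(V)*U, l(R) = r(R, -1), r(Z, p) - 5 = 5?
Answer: 1134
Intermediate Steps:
r(Z, p) = 10 (r(Z, p) = 5 + 5 = 10)
l(R) = 10
w(c, F) = 11
y(T, k) = T*k/4 (y(T, k) = (T*k)/4 = T*k/4)
Q(U, V) = 10*U
(16 + Q(w(1, 5), y(1, 5)))*9 = (16 + 10*11)*9 = (16 + 110)*9 = 126*9 = 1134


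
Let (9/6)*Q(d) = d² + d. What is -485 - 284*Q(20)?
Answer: -80005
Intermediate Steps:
Q(d) = 2*d/3 + 2*d²/3 (Q(d) = 2*(d² + d)/3 = 2*(d + d²)/3 = 2*d/3 + 2*d²/3)
-485 - 284*Q(20) = -485 - 568*20*(1 + 20)/3 = -485 - 568*20*21/3 = -485 - 284*280 = -485 - 79520 = -80005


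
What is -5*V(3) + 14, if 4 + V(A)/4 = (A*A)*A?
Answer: -446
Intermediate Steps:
V(A) = -16 + 4*A³ (V(A) = -16 + 4*((A*A)*A) = -16 + 4*(A²*A) = -16 + 4*A³)
-5*V(3) + 14 = -5*(-16 + 4*3³) + 14 = -5*(-16 + 4*27) + 14 = -5*(-16 + 108) + 14 = -5*92 + 14 = -460 + 14 = -446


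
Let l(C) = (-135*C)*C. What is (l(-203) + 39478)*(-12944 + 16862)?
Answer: -21642001566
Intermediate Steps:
l(C) = -135*C²
(l(-203) + 39478)*(-12944 + 16862) = (-135*(-203)² + 39478)*(-12944 + 16862) = (-135*41209 + 39478)*3918 = (-5563215 + 39478)*3918 = -5523737*3918 = -21642001566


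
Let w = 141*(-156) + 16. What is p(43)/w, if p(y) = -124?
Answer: 31/5495 ≈ 0.0056415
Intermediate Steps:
w = -21980 (w = -21996 + 16 = -21980)
p(43)/w = -124/(-21980) = -124*(-1/21980) = 31/5495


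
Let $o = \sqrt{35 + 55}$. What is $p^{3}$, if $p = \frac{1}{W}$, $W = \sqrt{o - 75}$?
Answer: $\frac{i \sqrt{3}}{9 \left(25 - \sqrt{10}\right)^{\frac{3}{2}}} \approx 0.0018858 i$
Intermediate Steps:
$o = 3 \sqrt{10}$ ($o = \sqrt{90} = 3 \sqrt{10} \approx 9.4868$)
$W = \sqrt{-75 + 3 \sqrt{10}}$ ($W = \sqrt{3 \sqrt{10} - 75} = \sqrt{-75 + 3 \sqrt{10}} \approx 8.094 i$)
$p = \frac{1}{\sqrt{-75 + 3 \sqrt{10}}} \approx - 0.12355 i$
$p^{3} = \left(- \frac{i \sqrt{3}}{3 \sqrt{25 - \sqrt{10}}}\right)^{3} = \frac{i \sqrt{3}}{9 \left(25 - \sqrt{10}\right)^{\frac{3}{2}}}$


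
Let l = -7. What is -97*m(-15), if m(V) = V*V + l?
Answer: -21146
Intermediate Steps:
m(V) = -7 + V² (m(V) = V*V - 7 = V² - 7 = -7 + V²)
-97*m(-15) = -97*(-7 + (-15)²) = -97*(-7 + 225) = -97*218 = -21146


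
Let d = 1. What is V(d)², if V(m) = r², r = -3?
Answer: 81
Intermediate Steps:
V(m) = 9 (V(m) = (-3)² = 9)
V(d)² = 9² = 81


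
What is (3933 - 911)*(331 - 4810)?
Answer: -13535538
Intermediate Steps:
(3933 - 911)*(331 - 4810) = 3022*(-4479) = -13535538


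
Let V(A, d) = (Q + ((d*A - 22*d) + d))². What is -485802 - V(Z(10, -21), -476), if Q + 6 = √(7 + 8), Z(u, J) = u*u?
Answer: -1414997917 + 75220*√15 ≈ -1.4147e+9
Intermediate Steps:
Z(u, J) = u²
Q = -6 + √15 (Q = -6 + √(7 + 8) = -6 + √15 ≈ -2.1270)
V(A, d) = (-6 + √15 - 21*d + A*d)² (V(A, d) = ((-6 + √15) + ((d*A - 22*d) + d))² = ((-6 + √15) + ((A*d - 22*d) + d))² = ((-6 + √15) + ((-22*d + A*d) + d))² = ((-6 + √15) + (-21*d + A*d))² = (-6 + √15 - 21*d + A*d)²)
-485802 - V(Z(10, -21), -476) = -485802 - (-6 + √15 - 21*(-476) + 10²*(-476))² = -485802 - (-6 + √15 + 9996 + 100*(-476))² = -485802 - (-6 + √15 + 9996 - 47600)² = -485802 - (-37610 + √15)²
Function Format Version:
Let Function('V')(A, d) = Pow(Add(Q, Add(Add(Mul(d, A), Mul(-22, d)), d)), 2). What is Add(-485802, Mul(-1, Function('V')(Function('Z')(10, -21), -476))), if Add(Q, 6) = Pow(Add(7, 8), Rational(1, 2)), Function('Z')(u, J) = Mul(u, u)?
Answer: Add(-1414997917, Mul(75220, Pow(15, Rational(1, 2)))) ≈ -1.4147e+9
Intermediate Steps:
Function('Z')(u, J) = Pow(u, 2)
Q = Add(-6, Pow(15, Rational(1, 2))) (Q = Add(-6, Pow(Add(7, 8), Rational(1, 2))) = Add(-6, Pow(15, Rational(1, 2))) ≈ -2.1270)
Function('V')(A, d) = Pow(Add(-6, Pow(15, Rational(1, 2)), Mul(-21, d), Mul(A, d)), 2) (Function('V')(A, d) = Pow(Add(Add(-6, Pow(15, Rational(1, 2))), Add(Add(Mul(d, A), Mul(-22, d)), d)), 2) = Pow(Add(Add(-6, Pow(15, Rational(1, 2))), Add(Add(Mul(A, d), Mul(-22, d)), d)), 2) = Pow(Add(Add(-6, Pow(15, Rational(1, 2))), Add(Add(Mul(-22, d), Mul(A, d)), d)), 2) = Pow(Add(Add(-6, Pow(15, Rational(1, 2))), Add(Mul(-21, d), Mul(A, d))), 2) = Pow(Add(-6, Pow(15, Rational(1, 2)), Mul(-21, d), Mul(A, d)), 2))
Add(-485802, Mul(-1, Function('V')(Function('Z')(10, -21), -476))) = Add(-485802, Mul(-1, Pow(Add(-6, Pow(15, Rational(1, 2)), Mul(-21, -476), Mul(Pow(10, 2), -476)), 2))) = Add(-485802, Mul(-1, Pow(Add(-6, Pow(15, Rational(1, 2)), 9996, Mul(100, -476)), 2))) = Add(-485802, Mul(-1, Pow(Add(-6, Pow(15, Rational(1, 2)), 9996, -47600), 2))) = Add(-485802, Mul(-1, Pow(Add(-37610, Pow(15, Rational(1, 2))), 2)))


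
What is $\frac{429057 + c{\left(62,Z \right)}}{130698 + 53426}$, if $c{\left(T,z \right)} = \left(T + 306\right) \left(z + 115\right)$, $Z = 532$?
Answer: $\frac{667153}{184124} \approx 3.6234$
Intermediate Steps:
$c{\left(T,z \right)} = \left(115 + z\right) \left(306 + T\right)$ ($c{\left(T,z \right)} = \left(306 + T\right) \left(115 + z\right) = \left(115 + z\right) \left(306 + T\right)$)
$\frac{429057 + c{\left(62,Z \right)}}{130698 + 53426} = \frac{429057 + \left(35190 + 115 \cdot 62 + 306 \cdot 532 + 62 \cdot 532\right)}{130698 + 53426} = \frac{429057 + \left(35190 + 7130 + 162792 + 32984\right)}{184124} = \left(429057 + 238096\right) \frac{1}{184124} = 667153 \cdot \frac{1}{184124} = \frac{667153}{184124}$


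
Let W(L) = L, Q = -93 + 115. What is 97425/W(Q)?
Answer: 97425/22 ≈ 4428.4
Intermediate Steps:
Q = 22
97425/W(Q) = 97425/22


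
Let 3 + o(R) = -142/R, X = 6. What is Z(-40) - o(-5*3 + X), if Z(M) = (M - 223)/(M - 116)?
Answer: -5191/468 ≈ -11.092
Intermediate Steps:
o(R) = -3 - 142/R
Z(M) = (-223 + M)/(-116 + M)
Z(-40) - o(-5*3 + X) = (-223 - 40)/(-116 - 40) - (-3 - 142/(-5*3 + 6)) = -263/(-156) - (-3 - 142/(-15 + 6)) = -1/156*(-263) - (-3 - 142/(-9)) = 263/156 - (-3 - 142*(-⅑)) = 263/156 - (-3 + 142/9) = 263/156 - 1*115/9 = 263/156 - 115/9 = -5191/468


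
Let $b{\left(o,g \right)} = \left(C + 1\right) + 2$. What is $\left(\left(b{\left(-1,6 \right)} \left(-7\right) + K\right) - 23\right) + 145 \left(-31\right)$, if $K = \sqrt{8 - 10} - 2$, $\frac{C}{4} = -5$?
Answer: $-4401 + i \sqrt{2} \approx -4401.0 + 1.4142 i$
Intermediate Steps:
$C = -20$ ($C = 4 \left(-5\right) = -20$)
$K = -2 + i \sqrt{2}$ ($K = \sqrt{-2} - 2 = i \sqrt{2} - 2 = -2 + i \sqrt{2} \approx -2.0 + 1.4142 i$)
$b{\left(o,g \right)} = -17$ ($b{\left(o,g \right)} = \left(-20 + 1\right) + 2 = -19 + 2 = -17$)
$\left(\left(b{\left(-1,6 \right)} \left(-7\right) + K\right) - 23\right) + 145 \left(-31\right) = \left(\left(\left(-17\right) \left(-7\right) - \left(2 - i \sqrt{2}\right)\right) - 23\right) + 145 \left(-31\right) = \left(\left(119 - \left(2 - i \sqrt{2}\right)\right) - 23\right) - 4495 = \left(\left(117 + i \sqrt{2}\right) - 23\right) - 4495 = \left(94 + i \sqrt{2}\right) - 4495 = -4401 + i \sqrt{2}$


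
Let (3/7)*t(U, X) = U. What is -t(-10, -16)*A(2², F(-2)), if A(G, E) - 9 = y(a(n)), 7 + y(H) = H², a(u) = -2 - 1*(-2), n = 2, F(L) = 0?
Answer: 140/3 ≈ 46.667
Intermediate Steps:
t(U, X) = 7*U/3
a(u) = 0 (a(u) = -2 + 2 = 0)
y(H) = -7 + H²
A(G, E) = 2 (A(G, E) = 9 + (-7 + 0²) = 9 + (-7 + 0) = 9 - 7 = 2)
-t(-10, -16)*A(2², F(-2)) = -(7/3)*(-10)*2 = -(-70)*2/3 = -1*(-140/3) = 140/3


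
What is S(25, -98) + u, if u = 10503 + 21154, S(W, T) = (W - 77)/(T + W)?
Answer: 2311013/73 ≈ 31658.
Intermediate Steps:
S(W, T) = (-77 + W)/(T + W)
u = 31657
S(25, -98) + u = (-77 + 25)/(-98 + 25) + 31657 = -52/(-73) + 31657 = -1/73*(-52) + 31657 = 52/73 + 31657 = 2311013/73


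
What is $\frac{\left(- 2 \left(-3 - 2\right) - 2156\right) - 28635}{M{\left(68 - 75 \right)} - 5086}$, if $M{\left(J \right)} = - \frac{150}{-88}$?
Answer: $\frac{1354364}{223709} \approx 6.0541$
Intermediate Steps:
$M{\left(J \right)} = \frac{75}{44}$ ($M{\left(J \right)} = \left(-150\right) \left(- \frac{1}{88}\right) = \frac{75}{44}$)
$\frac{\left(- 2 \left(-3 - 2\right) - 2156\right) - 28635}{M{\left(68 - 75 \right)} - 5086} = \frac{\left(- 2 \left(-3 - 2\right) - 2156\right) - 28635}{\frac{75}{44} - 5086} = \frac{\left(\left(-2\right) \left(-5\right) - 2156\right) - 28635}{- \frac{223709}{44}} = \left(\left(10 - 2156\right) - 28635\right) \left(- \frac{44}{223709}\right) = \left(-2146 - 28635\right) \left(- \frac{44}{223709}\right) = \left(-30781\right) \left(- \frac{44}{223709}\right) = \frac{1354364}{223709}$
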